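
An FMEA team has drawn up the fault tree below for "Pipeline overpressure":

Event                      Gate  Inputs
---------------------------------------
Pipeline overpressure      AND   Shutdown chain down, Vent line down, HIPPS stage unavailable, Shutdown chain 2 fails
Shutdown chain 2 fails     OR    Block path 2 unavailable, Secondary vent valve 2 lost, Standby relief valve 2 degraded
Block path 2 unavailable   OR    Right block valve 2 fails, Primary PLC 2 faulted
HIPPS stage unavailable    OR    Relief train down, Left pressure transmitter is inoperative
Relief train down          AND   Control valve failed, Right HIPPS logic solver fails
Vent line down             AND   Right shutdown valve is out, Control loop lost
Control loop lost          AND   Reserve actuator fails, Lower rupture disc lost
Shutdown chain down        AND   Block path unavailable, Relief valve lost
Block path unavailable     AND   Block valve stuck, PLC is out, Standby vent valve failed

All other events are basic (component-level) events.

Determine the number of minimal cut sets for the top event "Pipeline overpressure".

Block path unavailable [AND]: one cut set from each child combined → 1 × 1 × 1 = 1 cut set(s).
Shutdown chain down [AND]: one cut set from each child combined → 1 × 1 = 1 cut set(s).
Control loop lost [AND]: one cut set from each child combined → 1 × 1 = 1 cut set(s).
Vent line down [AND]: one cut set from each child combined → 1 × 1 = 1 cut set(s).
Relief train down [AND]: one cut set from each child combined → 1 × 1 = 1 cut set(s).
HIPPS stage unavailable [OR]: union of children's cut sets → 2 cut set(s).
Block path 2 unavailable [OR]: union of children's cut sets → 2 cut set(s).
Shutdown chain 2 fails [OR]: union of children's cut sets → 4 cut set(s).
Pipeline overpressure [AND]: one cut set from each child combined → 1 × 1 × 2 × 4 = 8 cut set(s).
Minimal cut sets: {Block valve stuck, Control valve failed, Lower rupture disc lost, PLC is out, Relief valve lost, Reserve actuator fails, Right HIPPS logic solver fails, Right block valve 2 fails, Right shutdown valve is out, Standby vent valve failed}; {Block valve stuck, Control valve failed, Lower rupture disc lost, PLC is out, Primary PLC 2 faulted, Relief valve lost, Reserve actuator fails, Right HIPPS logic solver fails, Right shutdown valve is out, Standby vent valve failed}; {Block valve stuck, Control valve failed, Lower rupture disc lost, PLC is out, Relief valve lost, Reserve actuator fails, Right HIPPS logic solver fails, Right shutdown valve is out, Secondary vent valve 2 lost, Standby vent valve failed}; {Block valve stuck, Control valve failed, Lower rupture disc lost, PLC is out, Relief valve lost, Reserve actuator fails, Right HIPPS logic solver fails, Right shutdown valve is out, Standby relief valve 2 degraded, Standby vent valve failed}; {Block valve stuck, Left pressure transmitter is inoperative, Lower rupture disc lost, PLC is out, Relief valve lost, Reserve actuator fails, Right block valve 2 fails, Right shutdown valve is out, Standby vent valve failed}; {Block valve stuck, Left pressure transmitter is inoperative, Lower rupture disc lost, PLC is out, Primary PLC 2 faulted, Relief valve lost, Reserve actuator fails, Right shutdown valve is out, Standby vent valve failed}; {Block valve stuck, Left pressure transmitter is inoperative, Lower rupture disc lost, PLC is out, Relief valve lost, Reserve actuator fails, Right shutdown valve is out, Secondary vent valve 2 lost, Standby vent valve failed}; {Block valve stuck, Left pressure transmitter is inoperative, Lower rupture disc lost, PLC is out, Relief valve lost, Reserve actuator fails, Right shutdown valve is out, Standby relief valve 2 degraded, Standby vent valve failed}.

8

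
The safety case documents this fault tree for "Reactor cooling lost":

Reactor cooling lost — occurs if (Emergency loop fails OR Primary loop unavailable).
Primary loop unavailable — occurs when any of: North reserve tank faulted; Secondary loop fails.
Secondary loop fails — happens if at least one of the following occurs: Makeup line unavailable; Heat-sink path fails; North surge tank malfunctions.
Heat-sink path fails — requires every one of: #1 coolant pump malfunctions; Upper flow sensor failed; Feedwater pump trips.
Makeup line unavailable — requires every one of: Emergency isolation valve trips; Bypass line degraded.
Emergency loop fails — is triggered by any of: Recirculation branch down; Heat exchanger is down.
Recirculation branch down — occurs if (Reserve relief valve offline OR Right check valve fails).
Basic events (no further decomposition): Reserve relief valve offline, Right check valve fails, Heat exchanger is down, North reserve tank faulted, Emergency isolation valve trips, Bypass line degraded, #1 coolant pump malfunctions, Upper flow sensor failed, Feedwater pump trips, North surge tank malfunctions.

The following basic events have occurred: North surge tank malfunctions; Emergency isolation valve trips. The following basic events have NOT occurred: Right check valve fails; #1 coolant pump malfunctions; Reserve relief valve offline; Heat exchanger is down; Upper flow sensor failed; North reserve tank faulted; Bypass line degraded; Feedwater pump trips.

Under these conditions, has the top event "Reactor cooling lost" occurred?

Recirculation branch down [OR]: Reserve relief valve offline=not, Right check valve fails=not → no input occurs → does not occur.
Emergency loop fails [OR]: Recirculation branch down=not, Heat exchanger is down=not → no input occurs → does not occur.
Makeup line unavailable [AND]: Emergency isolation valve trips=occurs, Bypass line degraded=not → not all inputs occur → does not occur.
Heat-sink path fails [AND]: #1 coolant pump malfunctions=not, Upper flow sensor failed=not, Feedwater pump trips=not → not all inputs occur → does not occur.
Secondary loop fails [OR]: Makeup line unavailable=not, Heat-sink path fails=not, North surge tank malfunctions=occurs → at least one input occurs → occurs.
Primary loop unavailable [OR]: North reserve tank faulted=not, Secondary loop fails=occurs → at least one input occurs → occurs.
Reactor cooling lost [OR]: Emergency loop fails=not, Primary loop unavailable=occurs → at least one input occurs → occurs.

Yes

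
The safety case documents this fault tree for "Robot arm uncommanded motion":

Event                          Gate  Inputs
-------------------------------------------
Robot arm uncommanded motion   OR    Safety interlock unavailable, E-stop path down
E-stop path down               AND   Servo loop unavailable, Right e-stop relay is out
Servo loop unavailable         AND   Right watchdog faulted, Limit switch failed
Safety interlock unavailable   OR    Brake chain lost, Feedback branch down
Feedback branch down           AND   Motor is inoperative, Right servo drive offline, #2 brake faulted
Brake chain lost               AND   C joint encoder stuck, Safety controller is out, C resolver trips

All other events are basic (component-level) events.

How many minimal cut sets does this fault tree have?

Brake chain lost [AND]: one cut set from each child combined → 1 × 1 × 1 = 1 cut set(s).
Feedback branch down [AND]: one cut set from each child combined → 1 × 1 × 1 = 1 cut set(s).
Safety interlock unavailable [OR]: union of children's cut sets → 2 cut set(s).
Servo loop unavailable [AND]: one cut set from each child combined → 1 × 1 = 1 cut set(s).
E-stop path down [AND]: one cut set from each child combined → 1 × 1 = 1 cut set(s).
Robot arm uncommanded motion [OR]: union of children's cut sets → 3 cut set(s).
Minimal cut sets: {C joint encoder stuck, C resolver trips, Safety controller is out}; {#2 brake faulted, Motor is inoperative, Right servo drive offline}; {Limit switch failed, Right e-stop relay is out, Right watchdog faulted}.

3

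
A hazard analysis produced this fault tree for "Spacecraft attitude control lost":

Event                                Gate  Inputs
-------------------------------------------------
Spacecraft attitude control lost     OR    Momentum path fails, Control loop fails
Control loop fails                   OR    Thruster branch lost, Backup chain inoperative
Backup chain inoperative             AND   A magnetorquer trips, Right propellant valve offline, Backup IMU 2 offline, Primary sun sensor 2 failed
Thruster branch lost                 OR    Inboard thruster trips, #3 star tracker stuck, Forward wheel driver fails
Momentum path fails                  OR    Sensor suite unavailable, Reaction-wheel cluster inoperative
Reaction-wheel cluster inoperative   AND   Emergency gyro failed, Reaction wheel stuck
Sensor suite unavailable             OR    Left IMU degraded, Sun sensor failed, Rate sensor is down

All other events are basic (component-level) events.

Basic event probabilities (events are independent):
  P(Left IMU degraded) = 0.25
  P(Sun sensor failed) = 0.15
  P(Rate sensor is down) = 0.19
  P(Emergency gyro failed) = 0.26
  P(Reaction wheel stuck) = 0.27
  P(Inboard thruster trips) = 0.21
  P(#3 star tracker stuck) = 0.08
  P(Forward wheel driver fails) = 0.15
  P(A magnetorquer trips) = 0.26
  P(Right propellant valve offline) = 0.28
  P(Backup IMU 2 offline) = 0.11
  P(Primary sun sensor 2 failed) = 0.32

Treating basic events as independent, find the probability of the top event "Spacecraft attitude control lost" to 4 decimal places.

0.7041

P(Sensor suite unavailable) [OR] = 1 − (1−0.25) × (1−0.15) × (1−0.19) = 0.483625
P(Reaction-wheel cluster inoperative) [AND] = 0.26 × 0.27 = 0.070200
P(Momentum path fails) [OR] = 1 − (1−0.483625) × (1−0.070200) = 0.519875
P(Thruster branch lost) [OR] = 1 − (1−0.21) × (1−0.08) × (1−0.15) = 0.382220
P(Backup chain inoperative) [AND] = 0.26 × 0.28 × 0.11 × 0.32 = 0.002563
P(Control loop fails) [OR] = 1 − (1−0.382220) × (1−0.002563) = 0.383803
P(Spacecraft attitude control lost) [OR] = 1 − (1−0.519875) × (1−0.383803) = 0.704148
Rounded to 4 decimal places: P(Spacecraft attitude control lost) ≈ 0.7041.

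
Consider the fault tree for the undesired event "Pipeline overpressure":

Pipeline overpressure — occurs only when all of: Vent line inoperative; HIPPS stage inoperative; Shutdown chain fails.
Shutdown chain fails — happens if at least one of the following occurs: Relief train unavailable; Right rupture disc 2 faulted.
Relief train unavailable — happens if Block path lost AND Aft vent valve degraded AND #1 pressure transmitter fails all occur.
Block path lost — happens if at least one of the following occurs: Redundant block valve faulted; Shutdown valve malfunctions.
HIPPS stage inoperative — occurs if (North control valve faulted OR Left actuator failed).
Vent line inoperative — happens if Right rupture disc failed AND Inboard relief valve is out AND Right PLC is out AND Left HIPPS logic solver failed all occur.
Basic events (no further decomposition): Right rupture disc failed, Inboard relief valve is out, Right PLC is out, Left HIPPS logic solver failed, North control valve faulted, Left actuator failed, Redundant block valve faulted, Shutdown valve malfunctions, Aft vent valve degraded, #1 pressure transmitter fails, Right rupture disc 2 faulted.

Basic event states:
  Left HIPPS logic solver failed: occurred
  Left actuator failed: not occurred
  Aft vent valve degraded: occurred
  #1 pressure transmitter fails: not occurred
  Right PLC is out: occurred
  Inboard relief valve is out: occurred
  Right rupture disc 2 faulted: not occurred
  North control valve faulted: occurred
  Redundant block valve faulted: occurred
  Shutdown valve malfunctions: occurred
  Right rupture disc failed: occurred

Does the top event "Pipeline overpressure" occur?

Vent line inoperative [AND]: Right rupture disc failed=occurs, Inboard relief valve is out=occurs, Right PLC is out=occurs, Left HIPPS logic solver failed=occurs → all inputs occur → occurs.
HIPPS stage inoperative [OR]: North control valve faulted=occurs, Left actuator failed=not → at least one input occurs → occurs.
Block path lost [OR]: Redundant block valve faulted=occurs, Shutdown valve malfunctions=occurs → at least one input occurs → occurs.
Relief train unavailable [AND]: Block path lost=occurs, Aft vent valve degraded=occurs, #1 pressure transmitter fails=not → not all inputs occur → does not occur.
Shutdown chain fails [OR]: Relief train unavailable=not, Right rupture disc 2 faulted=not → no input occurs → does not occur.
Pipeline overpressure [AND]: Vent line inoperative=occurs, HIPPS stage inoperative=occurs, Shutdown chain fails=not → not all inputs occur → does not occur.

No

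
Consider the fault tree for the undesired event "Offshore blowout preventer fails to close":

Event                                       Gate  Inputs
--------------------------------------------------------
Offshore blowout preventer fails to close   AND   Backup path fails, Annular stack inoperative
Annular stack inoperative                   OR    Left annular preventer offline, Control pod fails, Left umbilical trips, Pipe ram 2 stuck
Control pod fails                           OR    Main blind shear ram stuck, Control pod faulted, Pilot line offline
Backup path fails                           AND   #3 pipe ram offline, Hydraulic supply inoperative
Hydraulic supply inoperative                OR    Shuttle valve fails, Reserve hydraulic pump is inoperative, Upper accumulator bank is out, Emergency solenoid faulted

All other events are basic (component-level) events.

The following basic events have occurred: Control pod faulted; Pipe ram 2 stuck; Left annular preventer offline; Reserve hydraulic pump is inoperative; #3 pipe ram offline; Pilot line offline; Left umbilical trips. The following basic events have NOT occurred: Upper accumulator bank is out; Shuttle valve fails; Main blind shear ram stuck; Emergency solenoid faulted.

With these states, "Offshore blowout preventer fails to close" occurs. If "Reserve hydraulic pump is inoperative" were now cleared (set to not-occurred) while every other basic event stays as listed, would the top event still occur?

Counterfactual: set "Reserve hydraulic pump is inoperative" to not occurred.
Hydraulic supply inoperative [OR]: Shuttle valve fails=not, Reserve hydraulic pump is inoperative=not, Upper accumulator bank is out=not, Emergency solenoid faulted=not → no input occurs → does not occur.
Backup path fails [AND]: #3 pipe ram offline=occurs, Hydraulic supply inoperative=not → not all inputs occur → does not occur.
Control pod fails [OR]: Main blind shear ram stuck=not, Control pod faulted=occurs, Pilot line offline=occurs → at least one input occurs → occurs.
Annular stack inoperative [OR]: Left annular preventer offline=occurs, Control pod fails=occurs, Left umbilical trips=occurs, Pipe ram 2 stuck=occurs → at least one input occurs → occurs.
Offshore blowout preventer fails to close [AND]: Backup path fails=not, Annular stack inoperative=occurs → not all inputs occur → does not occur.

No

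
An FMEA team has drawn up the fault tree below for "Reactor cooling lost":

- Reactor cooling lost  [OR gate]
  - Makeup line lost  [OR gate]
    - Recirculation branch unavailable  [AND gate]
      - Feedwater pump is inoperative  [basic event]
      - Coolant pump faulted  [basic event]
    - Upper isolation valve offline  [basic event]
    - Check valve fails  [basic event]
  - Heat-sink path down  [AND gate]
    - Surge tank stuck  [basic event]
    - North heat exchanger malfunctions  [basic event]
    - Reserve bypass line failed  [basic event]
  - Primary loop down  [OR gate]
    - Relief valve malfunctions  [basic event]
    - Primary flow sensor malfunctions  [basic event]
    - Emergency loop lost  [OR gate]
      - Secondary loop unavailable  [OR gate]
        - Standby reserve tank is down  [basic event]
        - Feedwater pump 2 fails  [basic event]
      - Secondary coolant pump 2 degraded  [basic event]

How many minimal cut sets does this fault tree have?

9

Recirculation branch unavailable [AND]: one cut set from each child combined → 1 × 1 = 1 cut set(s).
Makeup line lost [OR]: union of children's cut sets → 3 cut set(s).
Heat-sink path down [AND]: one cut set from each child combined → 1 × 1 × 1 = 1 cut set(s).
Secondary loop unavailable [OR]: union of children's cut sets → 2 cut set(s).
Emergency loop lost [OR]: union of children's cut sets → 3 cut set(s).
Primary loop down [OR]: union of children's cut sets → 5 cut set(s).
Reactor cooling lost [OR]: union of children's cut sets → 9 cut set(s).
Minimal cut sets: {Coolant pump faulted, Feedwater pump is inoperative}; {Upper isolation valve offline}; {Check valve fails}; {North heat exchanger malfunctions, Reserve bypass line failed, Surge tank stuck}; {Relief valve malfunctions}; {Primary flow sensor malfunctions}; {Standby reserve tank is down}; {Feedwater pump 2 fails}; {Secondary coolant pump 2 degraded}.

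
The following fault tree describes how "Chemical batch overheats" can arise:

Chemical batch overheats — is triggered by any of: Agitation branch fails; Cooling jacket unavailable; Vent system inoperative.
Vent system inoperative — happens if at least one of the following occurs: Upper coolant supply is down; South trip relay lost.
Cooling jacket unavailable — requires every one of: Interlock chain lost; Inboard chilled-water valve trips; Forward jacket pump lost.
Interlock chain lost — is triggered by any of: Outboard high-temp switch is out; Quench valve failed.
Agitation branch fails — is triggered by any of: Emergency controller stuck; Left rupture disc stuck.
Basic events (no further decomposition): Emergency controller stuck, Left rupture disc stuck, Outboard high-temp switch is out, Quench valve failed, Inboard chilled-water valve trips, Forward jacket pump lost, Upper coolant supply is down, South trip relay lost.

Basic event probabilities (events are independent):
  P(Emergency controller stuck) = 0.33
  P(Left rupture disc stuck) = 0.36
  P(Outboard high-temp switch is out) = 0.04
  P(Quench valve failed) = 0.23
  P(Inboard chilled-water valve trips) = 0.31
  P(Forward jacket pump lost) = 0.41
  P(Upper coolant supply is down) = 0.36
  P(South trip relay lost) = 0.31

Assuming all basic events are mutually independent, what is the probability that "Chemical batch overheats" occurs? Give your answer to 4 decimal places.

P(Agitation branch fails) [OR] = 1 − (1−0.33) × (1−0.36) = 0.571200
P(Interlock chain lost) [OR] = 1 − (1−0.04) × (1−0.23) = 0.260800
P(Cooling jacket unavailable) [AND] = 0.260800 × 0.31 × 0.41 = 0.033148
P(Vent system inoperative) [OR] = 1 − (1−0.36) × (1−0.31) = 0.558400
P(Chemical batch overheats) [OR] = 1 − (1−0.571200) × (1−0.033148) × (1−0.558400) = 0.816919
Rounded to 4 decimal places: P(Chemical batch overheats) ≈ 0.8169.

0.8169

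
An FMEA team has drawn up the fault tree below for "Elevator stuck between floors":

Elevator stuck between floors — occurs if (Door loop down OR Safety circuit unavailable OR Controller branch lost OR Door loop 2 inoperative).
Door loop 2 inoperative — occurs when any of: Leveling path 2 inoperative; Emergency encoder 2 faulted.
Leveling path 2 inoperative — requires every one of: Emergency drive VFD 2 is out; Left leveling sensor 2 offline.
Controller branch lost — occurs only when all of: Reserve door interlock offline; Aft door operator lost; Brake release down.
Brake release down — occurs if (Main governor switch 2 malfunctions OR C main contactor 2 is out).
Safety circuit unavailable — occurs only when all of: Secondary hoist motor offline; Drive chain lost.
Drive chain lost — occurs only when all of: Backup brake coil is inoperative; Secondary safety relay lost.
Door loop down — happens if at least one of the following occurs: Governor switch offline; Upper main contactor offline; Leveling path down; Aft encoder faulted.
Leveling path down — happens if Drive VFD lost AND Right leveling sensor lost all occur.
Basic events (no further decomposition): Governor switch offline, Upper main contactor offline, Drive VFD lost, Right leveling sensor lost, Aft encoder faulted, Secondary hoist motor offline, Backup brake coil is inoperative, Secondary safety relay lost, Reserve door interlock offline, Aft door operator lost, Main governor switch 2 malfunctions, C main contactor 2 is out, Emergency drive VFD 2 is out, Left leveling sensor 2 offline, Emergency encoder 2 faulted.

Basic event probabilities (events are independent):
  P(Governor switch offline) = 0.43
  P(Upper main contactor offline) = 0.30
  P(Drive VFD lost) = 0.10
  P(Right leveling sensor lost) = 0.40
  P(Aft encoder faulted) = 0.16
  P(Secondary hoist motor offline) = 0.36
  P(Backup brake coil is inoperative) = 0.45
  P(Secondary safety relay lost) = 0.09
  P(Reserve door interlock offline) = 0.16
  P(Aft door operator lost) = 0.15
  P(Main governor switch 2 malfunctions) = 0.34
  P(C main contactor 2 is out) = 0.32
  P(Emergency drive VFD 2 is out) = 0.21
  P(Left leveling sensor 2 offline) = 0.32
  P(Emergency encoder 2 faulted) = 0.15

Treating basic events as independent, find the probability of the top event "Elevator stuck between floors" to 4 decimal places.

P(Leveling path down) [AND] = 0.10 × 0.40 = 0.040000
P(Door loop down) [OR] = 1 − (1−0.43) × (1−0.30) × (1−0.040000) × (1−0.16) = 0.678246
P(Drive chain lost) [AND] = 0.45 × 0.09 = 0.040500
P(Safety circuit unavailable) [AND] = 0.36 × 0.040500 = 0.014580
P(Brake release down) [OR] = 1 − (1−0.34) × (1−0.32) = 0.551200
P(Controller branch lost) [AND] = 0.16 × 0.15 × 0.551200 = 0.013229
P(Leveling path 2 inoperative) [AND] = 0.21 × 0.32 = 0.067200
P(Door loop 2 inoperative) [OR] = 1 − (1−0.067200) × (1−0.15) = 0.207120
P(Elevator stuck between floors) [OR] = 1 − (1−0.678246) × (1−0.014580) × (1−0.013229) × (1−0.207120) = 0.751933
Rounded to 4 decimal places: P(Elevator stuck between floors) ≈ 0.7519.

0.7519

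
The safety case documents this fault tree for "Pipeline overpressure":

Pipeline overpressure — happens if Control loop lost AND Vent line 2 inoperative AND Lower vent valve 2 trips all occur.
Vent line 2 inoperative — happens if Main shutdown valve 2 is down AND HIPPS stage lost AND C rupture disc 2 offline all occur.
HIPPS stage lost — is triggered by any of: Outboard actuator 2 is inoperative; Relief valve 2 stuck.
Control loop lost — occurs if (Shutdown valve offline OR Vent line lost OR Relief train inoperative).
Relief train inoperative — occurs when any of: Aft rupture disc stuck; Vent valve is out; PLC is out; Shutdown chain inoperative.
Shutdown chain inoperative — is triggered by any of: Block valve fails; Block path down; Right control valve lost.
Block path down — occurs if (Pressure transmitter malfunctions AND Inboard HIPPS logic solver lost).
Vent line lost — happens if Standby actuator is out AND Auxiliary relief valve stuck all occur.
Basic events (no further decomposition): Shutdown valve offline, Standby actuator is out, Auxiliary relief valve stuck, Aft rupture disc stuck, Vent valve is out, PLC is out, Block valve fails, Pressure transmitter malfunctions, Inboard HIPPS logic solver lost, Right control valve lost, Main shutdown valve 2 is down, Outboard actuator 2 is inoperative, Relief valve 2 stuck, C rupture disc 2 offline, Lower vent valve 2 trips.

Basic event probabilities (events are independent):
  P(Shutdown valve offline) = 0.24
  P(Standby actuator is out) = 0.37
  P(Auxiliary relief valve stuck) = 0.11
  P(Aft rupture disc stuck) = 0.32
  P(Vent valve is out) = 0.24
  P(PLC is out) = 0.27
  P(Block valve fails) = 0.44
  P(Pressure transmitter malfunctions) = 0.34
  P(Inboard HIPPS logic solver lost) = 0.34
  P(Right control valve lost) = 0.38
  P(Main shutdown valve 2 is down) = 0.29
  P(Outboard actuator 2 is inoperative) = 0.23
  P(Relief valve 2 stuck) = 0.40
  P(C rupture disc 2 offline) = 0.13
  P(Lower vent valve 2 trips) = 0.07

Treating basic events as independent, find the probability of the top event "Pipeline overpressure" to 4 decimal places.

0.0013

P(Vent line lost) [AND] = 0.37 × 0.11 = 0.040700
P(Block path down) [AND] = 0.34 × 0.34 = 0.115600
P(Shutdown chain inoperative) [OR] = 1 − (1−0.44) × (1−0.115600) × (1−0.38) = 0.692936
P(Relief train inoperative) [OR] = 1 − (1−0.32) × (1−0.24) × (1−0.27) × (1−0.692936) = 0.884156
P(Control loop lost) [OR] = 1 − (1−0.24) × (1−0.040700) × (1−0.884156) = 0.915542
P(HIPPS stage lost) [OR] = 1 − (1−0.23) × (1−0.40) = 0.538000
P(Vent line 2 inoperative) [AND] = 0.29 × 0.538000 × 0.13 = 0.020283
P(Pipeline overpressure) [AND] = 0.915542 × 0.020283 × 0.07 = 0.001300
Rounded to 4 decimal places: P(Pipeline overpressure) ≈ 0.0013.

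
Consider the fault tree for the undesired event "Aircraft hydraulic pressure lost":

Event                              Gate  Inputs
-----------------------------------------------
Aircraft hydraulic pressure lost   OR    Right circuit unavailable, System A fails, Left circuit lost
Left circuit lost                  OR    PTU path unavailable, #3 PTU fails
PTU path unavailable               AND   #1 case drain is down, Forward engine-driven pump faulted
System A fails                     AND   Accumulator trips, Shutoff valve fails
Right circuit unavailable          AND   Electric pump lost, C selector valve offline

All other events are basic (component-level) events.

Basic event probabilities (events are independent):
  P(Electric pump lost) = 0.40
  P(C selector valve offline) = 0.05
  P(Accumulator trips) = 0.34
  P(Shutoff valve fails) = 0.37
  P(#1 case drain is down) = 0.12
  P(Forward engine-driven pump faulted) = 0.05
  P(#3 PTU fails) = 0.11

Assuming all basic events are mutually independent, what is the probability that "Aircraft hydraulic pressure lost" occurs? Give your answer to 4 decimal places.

0.2421

P(Right circuit unavailable) [AND] = 0.40 × 0.05 = 0.020000
P(System A fails) [AND] = 0.34 × 0.37 = 0.125800
P(PTU path unavailable) [AND] = 0.12 × 0.05 = 0.006000
P(Left circuit lost) [OR] = 1 − (1−0.006000) × (1−0.11) = 0.115340
P(Aircraft hydraulic pressure lost) [OR] = 1 − (1−0.020000) × (1−0.125800) × (1−0.115340) = 0.242098
Rounded to 4 decimal places: P(Aircraft hydraulic pressure lost) ≈ 0.2421.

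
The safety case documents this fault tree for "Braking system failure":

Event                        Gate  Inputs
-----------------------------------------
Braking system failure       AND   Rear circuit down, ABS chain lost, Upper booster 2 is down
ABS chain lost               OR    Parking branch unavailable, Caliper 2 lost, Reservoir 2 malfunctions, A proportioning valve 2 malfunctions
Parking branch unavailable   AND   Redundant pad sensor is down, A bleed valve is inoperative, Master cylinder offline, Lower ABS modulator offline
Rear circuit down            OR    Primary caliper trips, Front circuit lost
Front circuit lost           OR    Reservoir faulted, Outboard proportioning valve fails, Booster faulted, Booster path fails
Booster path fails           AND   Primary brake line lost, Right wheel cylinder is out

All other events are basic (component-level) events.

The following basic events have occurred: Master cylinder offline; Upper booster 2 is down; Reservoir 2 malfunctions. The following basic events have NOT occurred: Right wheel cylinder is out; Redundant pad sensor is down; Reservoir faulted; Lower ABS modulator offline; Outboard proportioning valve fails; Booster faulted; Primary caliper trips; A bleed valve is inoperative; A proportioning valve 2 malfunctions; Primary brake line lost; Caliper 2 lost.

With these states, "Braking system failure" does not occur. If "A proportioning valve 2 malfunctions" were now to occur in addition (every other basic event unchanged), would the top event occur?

No

Counterfactual: set "A proportioning valve 2 malfunctions" to occurred.
Booster path fails [AND]: Primary brake line lost=not, Right wheel cylinder is out=not → not all inputs occur → does not occur.
Front circuit lost [OR]: Reservoir faulted=not, Outboard proportioning valve fails=not, Booster faulted=not, Booster path fails=not → no input occurs → does not occur.
Rear circuit down [OR]: Primary caliper trips=not, Front circuit lost=not → no input occurs → does not occur.
Parking branch unavailable [AND]: Redundant pad sensor is down=not, A bleed valve is inoperative=not, Master cylinder offline=occurs, Lower ABS modulator offline=not → not all inputs occur → does not occur.
ABS chain lost [OR]: Parking branch unavailable=not, Caliper 2 lost=not, Reservoir 2 malfunctions=occurs, A proportioning valve 2 malfunctions=occurs → at least one input occurs → occurs.
Braking system failure [AND]: Rear circuit down=not, ABS chain lost=occurs, Upper booster 2 is down=occurs → not all inputs occur → does not occur.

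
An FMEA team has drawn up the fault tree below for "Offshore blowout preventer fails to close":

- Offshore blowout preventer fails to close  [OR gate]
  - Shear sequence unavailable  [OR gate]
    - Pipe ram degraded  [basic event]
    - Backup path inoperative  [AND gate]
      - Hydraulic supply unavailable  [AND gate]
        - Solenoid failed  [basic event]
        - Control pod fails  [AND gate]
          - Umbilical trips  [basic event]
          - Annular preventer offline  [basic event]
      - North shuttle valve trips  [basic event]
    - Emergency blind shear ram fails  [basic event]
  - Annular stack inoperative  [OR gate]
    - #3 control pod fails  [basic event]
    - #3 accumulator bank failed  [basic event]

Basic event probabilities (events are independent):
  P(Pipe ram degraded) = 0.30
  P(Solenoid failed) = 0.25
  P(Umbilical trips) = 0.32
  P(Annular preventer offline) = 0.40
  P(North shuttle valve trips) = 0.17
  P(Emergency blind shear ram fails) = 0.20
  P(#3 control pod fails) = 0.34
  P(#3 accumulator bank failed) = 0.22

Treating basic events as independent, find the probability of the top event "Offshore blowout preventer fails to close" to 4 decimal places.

P(Control pod fails) [AND] = 0.32 × 0.40 = 0.128000
P(Hydraulic supply unavailable) [AND] = 0.25 × 0.128000 = 0.032000
P(Backup path inoperative) [AND] = 0.032000 × 0.17 = 0.005440
P(Shear sequence unavailable) [OR] = 1 − (1−0.30) × (1−0.005440) × (1−0.20) = 0.443046
P(Annular stack inoperative) [OR] = 1 − (1−0.34) × (1−0.22) = 0.485200
P(Offshore blowout preventer fails to close) [OR] = 1 − (1−0.443046) × (1−0.485200) = 0.713280
Rounded to 4 decimal places: P(Offshore blowout preventer fails to close) ≈ 0.7133.

0.7133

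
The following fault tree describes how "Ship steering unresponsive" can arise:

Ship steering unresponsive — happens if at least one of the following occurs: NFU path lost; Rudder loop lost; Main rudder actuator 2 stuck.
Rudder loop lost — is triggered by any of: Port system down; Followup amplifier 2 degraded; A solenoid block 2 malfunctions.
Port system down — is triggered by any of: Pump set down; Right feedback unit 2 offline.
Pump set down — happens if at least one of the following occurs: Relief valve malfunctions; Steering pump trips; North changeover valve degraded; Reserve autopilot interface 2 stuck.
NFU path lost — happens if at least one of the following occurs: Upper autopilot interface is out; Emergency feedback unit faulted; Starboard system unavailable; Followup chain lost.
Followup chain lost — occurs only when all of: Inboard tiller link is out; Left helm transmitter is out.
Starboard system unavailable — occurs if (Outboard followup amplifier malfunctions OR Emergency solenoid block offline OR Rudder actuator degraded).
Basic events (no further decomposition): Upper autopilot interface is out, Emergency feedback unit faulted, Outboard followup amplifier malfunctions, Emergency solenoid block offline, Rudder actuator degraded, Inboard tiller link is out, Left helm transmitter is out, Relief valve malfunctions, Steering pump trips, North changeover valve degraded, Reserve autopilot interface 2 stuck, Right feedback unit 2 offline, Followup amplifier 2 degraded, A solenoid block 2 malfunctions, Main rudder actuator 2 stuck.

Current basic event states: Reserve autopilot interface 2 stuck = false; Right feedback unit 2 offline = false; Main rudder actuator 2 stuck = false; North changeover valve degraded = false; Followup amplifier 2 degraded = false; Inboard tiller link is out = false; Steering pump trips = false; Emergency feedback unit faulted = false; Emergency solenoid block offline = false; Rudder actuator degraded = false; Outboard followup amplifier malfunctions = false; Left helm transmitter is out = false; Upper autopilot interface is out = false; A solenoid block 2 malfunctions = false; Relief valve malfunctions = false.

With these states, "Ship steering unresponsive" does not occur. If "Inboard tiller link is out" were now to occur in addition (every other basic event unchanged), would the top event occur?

No

Counterfactual: set "Inboard tiller link is out" to occurred.
Starboard system unavailable [OR]: Outboard followup amplifier malfunctions=not, Emergency solenoid block offline=not, Rudder actuator degraded=not → no input occurs → does not occur.
Followup chain lost [AND]: Inboard tiller link is out=occurs, Left helm transmitter is out=not → not all inputs occur → does not occur.
NFU path lost [OR]: Upper autopilot interface is out=not, Emergency feedback unit faulted=not, Starboard system unavailable=not, Followup chain lost=not → no input occurs → does not occur.
Pump set down [OR]: Relief valve malfunctions=not, Steering pump trips=not, North changeover valve degraded=not, Reserve autopilot interface 2 stuck=not → no input occurs → does not occur.
Port system down [OR]: Pump set down=not, Right feedback unit 2 offline=not → no input occurs → does not occur.
Rudder loop lost [OR]: Port system down=not, Followup amplifier 2 degraded=not, A solenoid block 2 malfunctions=not → no input occurs → does not occur.
Ship steering unresponsive [OR]: NFU path lost=not, Rudder loop lost=not, Main rudder actuator 2 stuck=not → no input occurs → does not occur.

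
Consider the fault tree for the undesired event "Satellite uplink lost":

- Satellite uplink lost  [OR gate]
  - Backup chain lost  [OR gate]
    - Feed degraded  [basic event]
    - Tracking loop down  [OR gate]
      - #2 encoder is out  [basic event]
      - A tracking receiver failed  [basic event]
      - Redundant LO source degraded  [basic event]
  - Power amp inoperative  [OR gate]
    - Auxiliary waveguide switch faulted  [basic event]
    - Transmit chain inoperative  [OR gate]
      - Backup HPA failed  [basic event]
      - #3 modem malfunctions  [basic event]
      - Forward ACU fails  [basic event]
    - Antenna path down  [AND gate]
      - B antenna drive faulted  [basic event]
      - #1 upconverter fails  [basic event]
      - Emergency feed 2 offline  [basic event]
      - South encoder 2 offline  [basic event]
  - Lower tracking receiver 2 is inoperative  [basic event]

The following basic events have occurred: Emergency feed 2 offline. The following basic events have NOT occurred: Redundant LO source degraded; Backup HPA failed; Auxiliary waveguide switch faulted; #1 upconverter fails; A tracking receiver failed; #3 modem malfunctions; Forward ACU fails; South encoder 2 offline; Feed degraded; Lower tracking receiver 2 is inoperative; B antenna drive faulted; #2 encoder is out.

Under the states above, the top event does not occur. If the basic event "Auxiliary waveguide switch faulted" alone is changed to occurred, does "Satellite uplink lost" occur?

Yes

Counterfactual: set "Auxiliary waveguide switch faulted" to occurred.
Tracking loop down [OR]: #2 encoder is out=not, A tracking receiver failed=not, Redundant LO source degraded=not → no input occurs → does not occur.
Backup chain lost [OR]: Feed degraded=not, Tracking loop down=not → no input occurs → does not occur.
Transmit chain inoperative [OR]: Backup HPA failed=not, #3 modem malfunctions=not, Forward ACU fails=not → no input occurs → does not occur.
Antenna path down [AND]: B antenna drive faulted=not, #1 upconverter fails=not, Emergency feed 2 offline=occurs, South encoder 2 offline=not → not all inputs occur → does not occur.
Power amp inoperative [OR]: Auxiliary waveguide switch faulted=occurs, Transmit chain inoperative=not, Antenna path down=not → at least one input occurs → occurs.
Satellite uplink lost [OR]: Backup chain lost=not, Power amp inoperative=occurs, Lower tracking receiver 2 is inoperative=not → at least one input occurs → occurs.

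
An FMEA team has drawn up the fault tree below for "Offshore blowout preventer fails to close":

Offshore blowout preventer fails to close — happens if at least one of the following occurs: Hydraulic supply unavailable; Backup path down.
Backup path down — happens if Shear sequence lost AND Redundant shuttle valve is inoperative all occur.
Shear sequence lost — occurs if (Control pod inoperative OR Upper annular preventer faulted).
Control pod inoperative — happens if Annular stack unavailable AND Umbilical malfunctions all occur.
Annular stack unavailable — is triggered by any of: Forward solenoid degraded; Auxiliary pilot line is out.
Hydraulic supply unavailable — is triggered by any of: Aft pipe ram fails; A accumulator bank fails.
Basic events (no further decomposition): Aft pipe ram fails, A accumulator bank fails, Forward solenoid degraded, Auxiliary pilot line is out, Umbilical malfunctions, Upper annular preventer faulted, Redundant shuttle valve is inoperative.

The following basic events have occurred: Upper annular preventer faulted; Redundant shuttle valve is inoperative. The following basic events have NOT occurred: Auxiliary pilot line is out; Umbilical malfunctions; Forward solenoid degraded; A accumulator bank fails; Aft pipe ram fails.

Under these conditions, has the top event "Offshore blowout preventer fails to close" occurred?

Hydraulic supply unavailable [OR]: Aft pipe ram fails=not, A accumulator bank fails=not → no input occurs → does not occur.
Annular stack unavailable [OR]: Forward solenoid degraded=not, Auxiliary pilot line is out=not → no input occurs → does not occur.
Control pod inoperative [AND]: Annular stack unavailable=not, Umbilical malfunctions=not → not all inputs occur → does not occur.
Shear sequence lost [OR]: Control pod inoperative=not, Upper annular preventer faulted=occurs → at least one input occurs → occurs.
Backup path down [AND]: Shear sequence lost=occurs, Redundant shuttle valve is inoperative=occurs → all inputs occur → occurs.
Offshore blowout preventer fails to close [OR]: Hydraulic supply unavailable=not, Backup path down=occurs → at least one input occurs → occurs.

Yes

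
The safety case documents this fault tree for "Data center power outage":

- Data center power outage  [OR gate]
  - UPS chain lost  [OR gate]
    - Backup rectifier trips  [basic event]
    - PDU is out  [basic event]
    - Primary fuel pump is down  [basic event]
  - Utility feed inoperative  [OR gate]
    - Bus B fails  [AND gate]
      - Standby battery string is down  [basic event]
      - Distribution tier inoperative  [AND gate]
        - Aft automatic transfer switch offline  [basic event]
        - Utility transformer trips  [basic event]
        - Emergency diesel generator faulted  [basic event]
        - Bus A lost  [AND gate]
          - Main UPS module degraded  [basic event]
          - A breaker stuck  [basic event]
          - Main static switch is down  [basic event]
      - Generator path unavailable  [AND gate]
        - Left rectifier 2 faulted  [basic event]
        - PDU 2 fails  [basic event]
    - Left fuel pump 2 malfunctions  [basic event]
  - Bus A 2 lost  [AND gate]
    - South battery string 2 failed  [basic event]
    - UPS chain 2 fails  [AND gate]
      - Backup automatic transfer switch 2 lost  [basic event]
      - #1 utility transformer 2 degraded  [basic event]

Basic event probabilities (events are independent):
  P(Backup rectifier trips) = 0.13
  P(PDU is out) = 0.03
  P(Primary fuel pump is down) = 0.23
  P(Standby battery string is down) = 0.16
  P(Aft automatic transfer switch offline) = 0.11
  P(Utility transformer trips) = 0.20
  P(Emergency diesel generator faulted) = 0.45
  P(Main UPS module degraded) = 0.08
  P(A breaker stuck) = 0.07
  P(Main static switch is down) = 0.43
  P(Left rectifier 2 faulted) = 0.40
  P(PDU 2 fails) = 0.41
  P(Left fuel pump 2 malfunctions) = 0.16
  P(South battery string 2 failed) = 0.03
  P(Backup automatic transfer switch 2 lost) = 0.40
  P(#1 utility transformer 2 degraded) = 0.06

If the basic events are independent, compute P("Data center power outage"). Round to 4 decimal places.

0.4546

P(UPS chain lost) [OR] = 1 − (1−0.13) × (1−0.03) × (1−0.23) = 0.350197
P(Bus A lost) [AND] = 0.08 × 0.07 × 0.43 = 0.002408
P(Distribution tier inoperative) [AND] = 0.11 × 0.20 × 0.45 × 0.002408 = 0.000024
P(Generator path unavailable) [AND] = 0.40 × 0.41 = 0.164000
P(Bus B fails) [AND] = 0.16 × 0.000024 × 0.164000 = 0.000001
P(Utility feed inoperative) [OR] = 1 − (1−0.000001) × (1−0.16) = 0.160001
P(UPS chain 2 fails) [AND] = 0.40 × 0.06 = 0.024000
P(Bus A 2 lost) [AND] = 0.03 × 0.024000 = 0.000720
P(Data center power outage) [OR] = 1 − (1−0.350197) × (1−0.160001) × (1−0.000720) = 0.454559
Rounded to 4 decimal places: P(Data center power outage) ≈ 0.4546.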